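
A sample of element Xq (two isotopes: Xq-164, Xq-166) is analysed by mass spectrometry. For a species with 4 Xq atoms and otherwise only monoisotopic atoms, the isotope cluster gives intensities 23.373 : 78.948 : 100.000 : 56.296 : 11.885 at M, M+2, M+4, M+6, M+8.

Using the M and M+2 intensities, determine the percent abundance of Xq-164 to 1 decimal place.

Write p for the Xq-164 fraction. I(M+2)/I(M) = [C(4,1)·p^3·(1−p)] / p^4 = 4·(1−p)/p = 78.948/23.373 = 3.3777
(1−p)/p = 3.3777/4 = 0.8444  ⇒  p = 1/(1 + 0.8444) = 0.5422
Xq-164: 54.2%, Xq-166: 45.8%.

54.2%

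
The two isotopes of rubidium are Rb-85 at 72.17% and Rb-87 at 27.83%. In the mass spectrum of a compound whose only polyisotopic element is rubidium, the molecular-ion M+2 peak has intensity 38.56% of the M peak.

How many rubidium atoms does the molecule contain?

With n Rb atoms, P(M+2)/P(M) = C(n,1)·p^(n−1)q / p^n = n·q/p = n · 0.2783/0.7217.
n = 0.3856 × 0.7217/0.2783 = 1.00 ≈ 1

1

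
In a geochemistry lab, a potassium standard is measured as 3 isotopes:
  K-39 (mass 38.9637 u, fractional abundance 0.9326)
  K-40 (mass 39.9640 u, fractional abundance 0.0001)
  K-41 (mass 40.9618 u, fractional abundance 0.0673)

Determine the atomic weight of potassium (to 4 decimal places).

Weight each isotope mass by its fractional abundance: 0.9326 × 38.9637 + 0.0001 × 39.9640 + 0.0673 × 40.9618
= 36.33755 + 0.00400 + 2.75673 = 39.09828 u

39.0983 u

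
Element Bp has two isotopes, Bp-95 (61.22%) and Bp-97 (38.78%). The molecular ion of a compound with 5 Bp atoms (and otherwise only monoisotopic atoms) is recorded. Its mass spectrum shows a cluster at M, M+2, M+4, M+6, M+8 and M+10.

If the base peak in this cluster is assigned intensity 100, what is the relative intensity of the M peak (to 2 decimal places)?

Term probabilities: M 0.0860, M+2 0.2724, M+4 0.3451, M+6 0.2186, M+8 0.0692, M+10 0.0088. Base peak = M+4.
P(M+4) = C(5,2) × 0.6122^3 × 0.3878^2 = 10 × 0.22944573 × 0.15038884 = 0.345061 (base)
P(M) = C(5,0) × 0.6122^5 × 0.3878^0 = 1 × 0.0859937 × 1.0000 = 0.085994
Relative intensity = 0.085994 / 0.345061 × 100 = 24.92

24.92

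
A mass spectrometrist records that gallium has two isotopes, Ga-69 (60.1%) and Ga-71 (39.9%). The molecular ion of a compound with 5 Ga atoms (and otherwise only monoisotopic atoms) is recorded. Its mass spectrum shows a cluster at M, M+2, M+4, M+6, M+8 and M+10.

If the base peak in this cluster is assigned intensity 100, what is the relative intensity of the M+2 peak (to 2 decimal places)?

(0.601 + 0.399)^5 gives M 0.0784, M+2 0.2603, M+4 0.3456, M+6 0.2294, M+8 0.0762, M+10 0.0101; the largest is M+4.
P(M+4) = C(5,2) × 0.601^3 × 0.399^2 = 10 × 0.2170818 × 0.159201 = 0.345596 (base)
P(M+2) = C(5,1) × 0.601^4 × 0.399^1 = 5 × 0.13046616 × 0.3990 = 0.260280
Relative intensity = 0.260280 / 0.345596 × 100 = 75.31

75.31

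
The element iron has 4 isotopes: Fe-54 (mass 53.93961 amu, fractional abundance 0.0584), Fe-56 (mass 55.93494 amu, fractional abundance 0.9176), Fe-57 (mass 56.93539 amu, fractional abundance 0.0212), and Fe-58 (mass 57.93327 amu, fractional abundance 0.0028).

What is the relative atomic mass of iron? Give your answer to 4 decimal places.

The abundance-weighted mean is 0.0584 × 53.93961 + 0.9176 × 55.93494 + 0.0212 × 56.93539 + 0.0028 × 57.93327
= 3.150073 + 51.325901 + 1.207030 + 0.162213 = 55.845217 amu

55.8452 amu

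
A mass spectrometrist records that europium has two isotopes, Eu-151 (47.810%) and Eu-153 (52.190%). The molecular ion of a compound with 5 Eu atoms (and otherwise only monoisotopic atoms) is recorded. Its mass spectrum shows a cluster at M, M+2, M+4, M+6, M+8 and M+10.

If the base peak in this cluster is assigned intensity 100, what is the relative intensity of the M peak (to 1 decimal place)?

Term probabilities: M 0.0250, M+2 0.1363, M+4 0.2977, M+6 0.3249, M+8 0.1774, M+10 0.0387. Base peak = M+6.
P(M+6) = C(5,3) × 0.47810^2 × 0.52190^3 = 10 × 0.22857961 × 0.14215492 = 0.324937 (base)
P(M) = C(5,0) × 0.47810^5 × 0.52190^0 = 1 × 0.02498007 × 1.0000 = 0.024980
Relative intensity = 0.024980 / 0.324937 × 100 = 7.7

7.7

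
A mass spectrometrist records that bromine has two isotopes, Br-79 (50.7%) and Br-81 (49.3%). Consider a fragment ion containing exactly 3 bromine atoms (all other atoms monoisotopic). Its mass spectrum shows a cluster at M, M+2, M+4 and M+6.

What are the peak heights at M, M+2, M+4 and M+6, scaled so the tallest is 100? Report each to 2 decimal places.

34.28 : 100.00 : 97.24 : 31.52

Each Br atom is independently Br-79 (p = 0.507) or Br-81 (q = 0.493); the cluster is the binomial expansion (p + q)^3.
P(M) = 0.507^3 = 0.130324
P(M+2) = 3 × 0.507^2 × 0.493^1 = 0.380175
P(M+4) = 3 × 0.507^1 × 0.493^2 = 0.369678
P(M+6) = 0.493^3 = 0.119823
The M+2 peak is largest (0.380175); scaling to 100 gives 34.28 : 100.00 : 97.24 : 31.52.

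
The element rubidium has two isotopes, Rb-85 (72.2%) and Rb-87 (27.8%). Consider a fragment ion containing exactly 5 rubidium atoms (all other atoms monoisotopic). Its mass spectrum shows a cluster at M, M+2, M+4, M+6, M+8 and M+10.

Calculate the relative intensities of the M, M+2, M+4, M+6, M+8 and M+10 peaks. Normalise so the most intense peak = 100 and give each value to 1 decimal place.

51.9 : 100.0 : 77.0 : 29.7 : 5.7 : 0.4

Each Rb atom is independently Rb-85 (p = 0.722) or Rb-87 (q = 0.278); the cluster is the binomial expansion (p + q)^5.
P(M) = 0.722^5 = 0.196194
P(M+2) = 5 × 0.722^4 × 0.278^1 = 0.377714
P(M+4) = 10 × 0.722^3 × 0.278^2 = 0.290872
P(M+6) = 10 × 0.722^2 × 0.278^3 = 0.111998
P(M+8) = 5 × 0.722^1 × 0.278^4 = 0.021562
P(M+10) = 0.278^5 = 0.001660
The M+2 peak is largest (0.377714); scaling to 100 gives 51.9 : 100.0 : 77.0 : 29.7 : 5.7 : 0.4.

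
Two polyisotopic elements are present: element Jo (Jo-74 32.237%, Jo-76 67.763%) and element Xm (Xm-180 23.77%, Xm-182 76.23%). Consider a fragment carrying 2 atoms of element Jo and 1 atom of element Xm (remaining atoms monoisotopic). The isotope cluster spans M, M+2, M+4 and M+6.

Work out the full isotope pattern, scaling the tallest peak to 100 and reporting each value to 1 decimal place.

Element Jo pattern (n=2): 0.10392242 : 0.43689517 : 0.45918242
Element Xm pattern (n=1): 0.2377 : 0.7623
Convolve the two distributions (both contribute in 2-u steps):
  M: 0.10392242×0.2377 = 0.024702
  M+2: 0.10392242×0.7623 + 0.43689517×0.2377 = 0.183070
  M+4: 0.43689517×0.7623 + 0.45918242×0.2377 = 0.442193
  M+6: 0.45918242×0.7623 = 0.350035
Scale to base peak (0.442193) = 100: 5.6 : 41.4 : 100.0 : 79.2

5.6 : 41.4 : 100.0 : 79.2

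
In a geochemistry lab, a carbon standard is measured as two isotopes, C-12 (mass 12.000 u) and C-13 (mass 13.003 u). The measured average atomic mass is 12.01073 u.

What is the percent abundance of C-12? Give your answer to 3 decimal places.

With x = fraction of C-12 (so C-13 is 1 − x):
12.000·x + 13.003·(1 − x) = 12.01073
(12.000 − 13.003)·x = 12.01073 − 13.003
x = -0.99227 / -1.003 = 0.98930 → 98.930% C-12, 1.070% C-13.

98.930%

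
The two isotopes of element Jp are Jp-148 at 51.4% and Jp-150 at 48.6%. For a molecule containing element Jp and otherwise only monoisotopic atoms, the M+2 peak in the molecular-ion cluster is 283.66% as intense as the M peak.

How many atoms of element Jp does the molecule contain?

3

With n Jp atoms, P(M+2)/P(M) = C(n,1)·p^(n−1)q / p^n = n·q/p = n · 0.486/0.514.
n = 2.8366 × 0.514/0.486 = 3.00 ≈ 3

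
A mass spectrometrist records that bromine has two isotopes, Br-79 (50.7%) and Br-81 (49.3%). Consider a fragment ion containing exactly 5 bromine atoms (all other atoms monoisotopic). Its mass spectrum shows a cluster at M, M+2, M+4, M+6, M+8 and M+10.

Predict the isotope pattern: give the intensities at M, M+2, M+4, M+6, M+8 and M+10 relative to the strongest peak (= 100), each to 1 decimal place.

10.6 : 51.4 : 100.0 : 97.2 : 47.3 : 9.2

The 5 Br atoms are independent, so intensities follow the terms of (0.507 + 0.493)^5.
P(M) = 0.507^5 = 0.033500
P(M+2) = 5 × 0.507^4 × 0.493^1 = 0.162873
P(M+4) = 10 × 0.507^3 × 0.493^2 = 0.316751
P(M+6) = 10 × 0.507^2 × 0.493^3 = 0.308004
P(M+8) = 5 × 0.507^1 × 0.493^4 = 0.149750
P(M+10) = 0.493^5 = 0.029123
The M+4 peak is largest (0.316751); scaling to 100 gives 10.6 : 51.4 : 100.0 : 97.2 : 47.3 : 9.2.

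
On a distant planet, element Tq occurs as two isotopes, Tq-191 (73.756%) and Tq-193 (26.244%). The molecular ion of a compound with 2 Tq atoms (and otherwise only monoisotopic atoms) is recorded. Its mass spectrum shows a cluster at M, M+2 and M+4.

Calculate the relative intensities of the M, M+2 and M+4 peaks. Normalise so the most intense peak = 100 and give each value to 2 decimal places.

100.00 : 71.16 : 12.66

Expanding (0.73756 + 0.26244)^2:
P(M) = 0.73756^2 = 0.543995
P(M+2) = 2 × 0.73756^1 × 0.26244^1 = 0.387130
P(M+4) = 0.26244^2 = 0.068875
The M peak is largest (0.543995); scaling to 100 gives 100.00 : 71.16 : 12.66.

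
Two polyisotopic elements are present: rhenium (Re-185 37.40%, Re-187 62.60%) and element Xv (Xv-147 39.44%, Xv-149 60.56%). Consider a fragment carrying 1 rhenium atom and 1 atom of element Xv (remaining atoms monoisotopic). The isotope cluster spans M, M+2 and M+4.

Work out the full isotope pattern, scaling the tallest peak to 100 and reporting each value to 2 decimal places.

31.16 : 100.00 : 80.08

Rhenium pattern (n=1): 0.3740 : 0.6260
Element Xv pattern (n=1): 0.3944 : 0.6056
Convolve the two distributions (both contribute in 2-u steps):
  M: 0.3740×0.3944 = 0.147506
  M+2: 0.3740×0.6056 + 0.6260×0.3944 = 0.473389
  M+4: 0.6260×0.6056 = 0.379106
Scale to base peak (0.473389) = 100: 31.16 : 100.00 : 80.08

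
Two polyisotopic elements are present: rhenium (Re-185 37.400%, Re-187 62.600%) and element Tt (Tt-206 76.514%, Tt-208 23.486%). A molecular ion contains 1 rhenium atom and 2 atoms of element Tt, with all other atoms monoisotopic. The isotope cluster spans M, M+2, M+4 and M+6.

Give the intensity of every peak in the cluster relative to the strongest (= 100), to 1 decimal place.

Rhenium pattern (n=1): 0.3740 : 0.6260
Element Tt pattern (n=2): 0.58543922 : 0.35940156 : 0.05515922
Convolve the two distributions (both contribute in 2-u steps):
  M: 0.3740×0.58543922 = 0.218954
  M+2: 0.3740×0.35940156 + 0.6260×0.58543922 = 0.500901
  M+4: 0.3740×0.05515922 + 0.6260×0.35940156 = 0.245615
  M+6: 0.6260×0.05515922 = 0.034530
Scale to base peak (0.500901) = 100: 43.7 : 100.0 : 49.0 : 6.9

43.7 : 100.0 : 49.0 : 6.9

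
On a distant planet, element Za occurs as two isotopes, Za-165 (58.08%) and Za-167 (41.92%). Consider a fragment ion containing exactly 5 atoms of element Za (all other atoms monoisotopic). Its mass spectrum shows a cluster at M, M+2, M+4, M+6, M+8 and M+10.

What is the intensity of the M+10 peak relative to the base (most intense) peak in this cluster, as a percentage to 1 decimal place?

3.8%

(0.5808 + 0.4192)^5 gives M 0.0661, M+2 0.2385, M+4 0.3443, M+6 0.2485, M+8 0.0897, M+10 0.0129; the largest is M+4.
P(M+4) = C(5,2) × 0.5808^3 × 0.4192^2 = 10 × 0.19592047 × 0.17572864 = 0.344288 (base)
P(M+10) = C(5,5) × 0.5808^0 × 0.4192^5 = 1 × 1.0000 × 0.01294513 = 0.012945
Relative intensity = 0.012945 / 0.344288 × 100 = 3.8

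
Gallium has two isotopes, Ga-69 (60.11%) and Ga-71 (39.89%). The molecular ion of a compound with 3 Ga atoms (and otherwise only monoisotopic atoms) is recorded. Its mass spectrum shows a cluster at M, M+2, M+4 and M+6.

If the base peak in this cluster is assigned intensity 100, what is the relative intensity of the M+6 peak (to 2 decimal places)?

14.68

Binomial terms of (0.6011 + 0.3989)^3: M 0.2172, M+2 0.4324, M+4 0.2869, M+6 0.0635 → M+2 is the base peak.
P(M+2) = C(3,1) × 0.6011^2 × 0.3989^1 = 3 × 0.36132121 × 0.3989 = 0.432393 (base)
P(M+6) = C(3,3) × 0.6011^0 × 0.3989^3 = 1 × 1.0000 × 0.06347345 = 0.063473
Relative intensity = 0.063473 / 0.432393 × 100 = 14.68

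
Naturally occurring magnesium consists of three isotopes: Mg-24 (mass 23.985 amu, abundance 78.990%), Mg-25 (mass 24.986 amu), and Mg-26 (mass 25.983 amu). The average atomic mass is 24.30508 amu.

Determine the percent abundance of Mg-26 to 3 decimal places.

The remaining 21.010% is split between Mg-25 (fraction x) and Mg-26 (fraction 0.21010 − x).
Substituting: 24.986x + 25.983(0.21010 − x) = 5.3593285
(24.986 − 25.983)x = -0.0996998  ⇒  x = 0.10000, y = 0.11010
Mg-25: 10.000%, Mg-26: 11.010%.

11.010%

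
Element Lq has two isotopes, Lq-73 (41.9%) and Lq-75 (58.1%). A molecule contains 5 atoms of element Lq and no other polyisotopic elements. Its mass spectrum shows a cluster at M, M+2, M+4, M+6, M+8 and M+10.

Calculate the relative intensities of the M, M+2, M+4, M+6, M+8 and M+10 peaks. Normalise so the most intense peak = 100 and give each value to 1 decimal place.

3.8 : 26.0 : 72.1 : 100.0 : 69.3 : 19.2

Expanding (0.419 + 0.581)^5:
P(M) = 0.419^5 = 0.012914
P(M+2) = 5 × 0.419^4 × 0.581^1 = 0.089537
P(M+4) = 10 × 0.419^3 × 0.581^2 = 0.248310
P(M+6) = 10 × 0.419^2 × 0.581^3 = 0.344315
P(M+8) = 5 × 0.419^1 × 0.581^4 = 0.238720
P(M+10) = 0.581^5 = 0.066203
The M+6 peak is largest (0.344315); scaling to 100 gives 3.8 : 26.0 : 72.1 : 100.0 : 69.3 : 19.2.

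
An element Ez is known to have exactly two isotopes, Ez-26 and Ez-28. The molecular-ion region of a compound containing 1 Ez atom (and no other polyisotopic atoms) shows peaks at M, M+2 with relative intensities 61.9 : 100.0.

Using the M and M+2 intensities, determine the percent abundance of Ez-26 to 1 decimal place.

Let p = fractional abundance of Ez-26. I(M+2)/I(M) = [C(1,1)·p^0·(1−p)] / p^1 = 1·(1−p)/p = 100.0/61.9 = 1.6155
(1−p)/p = 1.6155/1 = 1.6155  ⇒  p = 1/(1 + 1.6155) = 0.3823
Ez-26: 38.2%, Ez-28: 61.8%.

38.2%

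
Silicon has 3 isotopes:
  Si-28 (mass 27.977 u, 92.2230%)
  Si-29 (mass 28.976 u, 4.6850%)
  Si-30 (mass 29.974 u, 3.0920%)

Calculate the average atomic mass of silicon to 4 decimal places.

Weight each isotope mass by its fractional abundance: 0.922230 × 27.977 + 0.046850 × 28.976 + 0.030920 × 29.974
= 25.80123 + 1.35753 + 0.92680 = 28.08556 u

28.0856 u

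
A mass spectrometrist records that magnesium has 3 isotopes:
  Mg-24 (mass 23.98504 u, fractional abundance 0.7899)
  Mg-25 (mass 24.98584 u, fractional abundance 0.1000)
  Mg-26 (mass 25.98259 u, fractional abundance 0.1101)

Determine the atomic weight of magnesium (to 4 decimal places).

24.3051 u

Average mass = Σ (abundance × isotope mass) = 0.7899 × 23.98504 + 0.1000 × 24.98584 + 0.1101 × 25.98259
= 18.945783 + 2.498584 + 2.860683 = 24.305050 u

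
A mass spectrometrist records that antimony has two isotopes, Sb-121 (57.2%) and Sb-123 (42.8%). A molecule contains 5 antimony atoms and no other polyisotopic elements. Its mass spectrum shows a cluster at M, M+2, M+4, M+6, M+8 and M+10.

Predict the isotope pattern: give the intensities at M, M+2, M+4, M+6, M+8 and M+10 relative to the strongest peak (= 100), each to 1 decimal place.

17.9 : 66.8 : 100.0 : 74.8 : 28.0 : 4.2

Expanding (0.572 + 0.428)^5:
P(M) = 0.572^5 = 0.061232
P(M+2) = 5 × 0.572^4 × 0.428^1 = 0.229086
P(M+4) = 10 × 0.572^3 × 0.428^2 = 0.342827
P(M+6) = 10 × 0.572^2 × 0.428^3 = 0.256521
P(M+8) = 5 × 0.572^1 × 0.428^4 = 0.095971
P(M+10) = 0.428^5 = 0.014362
The M+4 peak is largest (0.342827); scaling to 100 gives 17.9 : 66.8 : 100.0 : 74.8 : 28.0 : 4.2.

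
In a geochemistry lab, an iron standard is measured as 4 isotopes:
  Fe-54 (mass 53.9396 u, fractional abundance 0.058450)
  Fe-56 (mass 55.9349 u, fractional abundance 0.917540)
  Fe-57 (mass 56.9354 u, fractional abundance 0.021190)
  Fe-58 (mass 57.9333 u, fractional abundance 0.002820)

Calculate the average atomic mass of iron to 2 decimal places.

55.85 u

The abundance-weighted mean is 0.058450 × 53.9396 + 0.917540 × 55.9349 + 0.021190 × 56.9354 + 0.002820 × 57.9333
= 3.15277 + 51.32251 + 1.20646 + 0.16337 = 55.84511 u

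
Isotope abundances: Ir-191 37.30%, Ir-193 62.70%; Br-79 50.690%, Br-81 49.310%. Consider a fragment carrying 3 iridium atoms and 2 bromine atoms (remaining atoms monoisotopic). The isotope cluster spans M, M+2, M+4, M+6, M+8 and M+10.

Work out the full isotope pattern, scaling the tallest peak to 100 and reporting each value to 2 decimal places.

Iridium pattern (n=3): 0.05189512 : 0.26170165 : 0.43991135 : 0.24649188
Bromine pattern (n=2): 0.25694761 : 0.49990478 : 0.24314761
Convolve the two distributions (both contribute in 2-u steps):
  M: 0.05189512×0.25694761 = 0.013334
  M+2: 0.05189512×0.49990478 + 0.26170165×0.25694761 = 0.093186
  M+4: 0.05189512×0.24314761 + 0.26170165×0.49990478 + 0.43991135×0.25694761 = 0.256478
  M+6: 0.26170165×0.24314761 + 0.43991135×0.49990478 + 0.24649188×0.25694761 = 0.346881
  M+8: 0.43991135×0.24314761 + 0.24649188×0.49990478 = 0.230186
  M+10: 0.24649188×0.24314761 = 0.059934
Scale to base peak (0.346881) = 100: 3.84 : 26.86 : 73.94 : 100.00 : 66.36 : 17.28

3.84 : 26.86 : 73.94 : 100.00 : 66.36 : 17.28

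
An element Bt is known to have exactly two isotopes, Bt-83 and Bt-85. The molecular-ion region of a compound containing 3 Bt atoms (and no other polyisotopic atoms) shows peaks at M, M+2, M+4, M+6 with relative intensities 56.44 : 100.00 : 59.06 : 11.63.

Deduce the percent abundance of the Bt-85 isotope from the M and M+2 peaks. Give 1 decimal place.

Write p for the Bt-83 fraction. I(M+2)/I(M) = [C(3,1)·p^2·(1−p)] / p^3 = 3·(1−p)/p = 100.00/56.44 = 1.7718
(1−p)/p = 1.7718/3 = 0.5906  ⇒  p = 1/(1 + 0.5906) = 0.6287
Bt-83: 62.9%, Bt-85: 37.1%.

37.1%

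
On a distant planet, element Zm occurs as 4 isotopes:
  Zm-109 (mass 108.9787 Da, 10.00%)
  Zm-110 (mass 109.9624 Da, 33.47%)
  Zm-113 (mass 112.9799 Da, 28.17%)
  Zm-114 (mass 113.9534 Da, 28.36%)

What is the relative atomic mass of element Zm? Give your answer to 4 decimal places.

111.8459 Da

Weight each isotope mass by its fractional abundance: 0.1000 × 108.9787 + 0.3347 × 109.9624 + 0.2817 × 112.9799 + 0.2836 × 113.9534
= 10.89787 + 36.80442 + 31.82644 + 32.31718 = 111.84591 Da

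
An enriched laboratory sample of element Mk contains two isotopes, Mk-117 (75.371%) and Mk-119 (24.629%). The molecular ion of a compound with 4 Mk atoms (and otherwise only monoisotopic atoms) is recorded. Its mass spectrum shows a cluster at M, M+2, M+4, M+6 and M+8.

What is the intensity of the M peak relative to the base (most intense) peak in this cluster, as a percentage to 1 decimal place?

Term probabilities: M 0.3227, M+2 0.4218, M+4 0.2068, M+6 0.0450, M+8 0.0037. Base peak = M+2.
P(M+2) = C(4,1) × 0.75371^3 × 0.24629^1 = 4 × 0.42816665 × 0.24629 = 0.421813 (base)
P(M) = C(4,0) × 0.75371^4 × 0.24629^0 = 1 × 0.32271348 × 1.0000 = 0.322713
Relative intensity = 0.322713 / 0.421813 × 100 = 76.5

76.5%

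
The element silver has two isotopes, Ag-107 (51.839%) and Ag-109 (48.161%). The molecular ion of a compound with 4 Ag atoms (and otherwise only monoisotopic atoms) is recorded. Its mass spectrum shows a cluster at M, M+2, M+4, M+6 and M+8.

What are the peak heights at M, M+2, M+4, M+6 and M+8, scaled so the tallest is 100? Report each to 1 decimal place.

19.3 : 71.8 : 100.0 : 61.9 : 14.4

Each Ag atom is independently Ag-107 (p = 0.51839) or Ag-109 (q = 0.48161); the cluster is the binomial expansion (p + q)^4.
P(M) = 0.51839^4 = 0.072215
P(M+2) = 4 × 0.51839^3 × 0.48161^1 = 0.268365
P(M+4) = 6 × 0.51839^2 × 0.48161^2 = 0.373986
P(M+6) = 4 × 0.51839^1 × 0.48161^3 = 0.231634
P(M+8) = 0.48161^4 = 0.053800
The M+4 peak is largest (0.373986); scaling to 100 gives 19.3 : 71.8 : 100.0 : 61.9 : 14.4.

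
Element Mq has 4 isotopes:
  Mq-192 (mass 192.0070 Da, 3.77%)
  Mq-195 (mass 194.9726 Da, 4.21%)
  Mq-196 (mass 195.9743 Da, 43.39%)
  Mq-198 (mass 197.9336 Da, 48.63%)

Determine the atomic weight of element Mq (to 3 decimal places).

196.735 Da

Weight each isotope mass by its fractional abundance: 0.0377 × 192.0070 + 0.0421 × 194.9726 + 0.4339 × 195.9743 + 0.4863 × 197.9336
= 7.23866 + 8.20835 + 85.03325 + 96.25511 = 196.73537 Da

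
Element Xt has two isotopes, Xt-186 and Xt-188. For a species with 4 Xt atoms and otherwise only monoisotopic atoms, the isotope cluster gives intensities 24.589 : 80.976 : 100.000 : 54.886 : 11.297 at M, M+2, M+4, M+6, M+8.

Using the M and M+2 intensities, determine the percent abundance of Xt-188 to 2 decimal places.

45.15%

Write p for the Xt-186 fraction. I(M+2)/I(M) = [C(4,1)·p^3·(1−p)] / p^4 = 4·(1−p)/p = 80.976/24.589 = 3.2932
(1−p)/p = 3.2932/4 = 0.8233  ⇒  p = 1/(1 + 0.8233) = 0.5485
Xt-186: 54.85%, Xt-188: 45.15%.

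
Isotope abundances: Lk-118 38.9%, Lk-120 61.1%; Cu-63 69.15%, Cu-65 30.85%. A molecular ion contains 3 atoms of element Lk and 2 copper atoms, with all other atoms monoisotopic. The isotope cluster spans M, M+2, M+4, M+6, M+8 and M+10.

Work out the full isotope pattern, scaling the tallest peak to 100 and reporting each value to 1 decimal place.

Element Lk pattern (n=3): 0.05886387 : 0.27737139 : 0.43566561 : 0.22809913
Copper pattern (n=2): 0.47817225 : 0.4266555 : 0.09517225
Convolve the two distributions (both contribute in 2-u steps):
  M: 0.05886387×0.47817225 = 0.028147
  M+2: 0.05886387×0.4266555 + 0.27737139×0.47817225 = 0.157746
  M+4: 0.05886387×0.09517225 + 0.27737139×0.4266555 + 0.43566561×0.47817225 = 0.332267
  M+6: 0.27737139×0.09517225 + 0.43566561×0.4266555 + 0.22809913×0.47817225 = 0.321348
  M+8: 0.43566561×0.09517225 + 0.22809913×0.4266555 = 0.138783
  M+10: 0.22809913×0.09517225 = 0.021709
Scale to base peak (0.332267) = 100: 8.5 : 47.5 : 100.0 : 96.7 : 41.8 : 6.5

8.5 : 47.5 : 100.0 : 96.7 : 41.8 : 6.5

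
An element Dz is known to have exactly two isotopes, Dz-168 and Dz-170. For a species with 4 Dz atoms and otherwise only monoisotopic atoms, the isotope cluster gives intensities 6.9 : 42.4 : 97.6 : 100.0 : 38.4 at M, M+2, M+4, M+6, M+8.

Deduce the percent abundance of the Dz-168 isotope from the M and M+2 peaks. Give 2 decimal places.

Write p for the Dz-168 fraction. I(M+2)/I(M) = [C(4,1)·p^3·(1−p)] / p^4 = 4·(1−p)/p = 42.4/6.9 = 6.1449
(1−p)/p = 6.1449/4 = 1.5362  ⇒  p = 1/(1 + 1.5362) = 0.3943
Dz-168: 39.43%, Dz-170: 60.57%.

39.43%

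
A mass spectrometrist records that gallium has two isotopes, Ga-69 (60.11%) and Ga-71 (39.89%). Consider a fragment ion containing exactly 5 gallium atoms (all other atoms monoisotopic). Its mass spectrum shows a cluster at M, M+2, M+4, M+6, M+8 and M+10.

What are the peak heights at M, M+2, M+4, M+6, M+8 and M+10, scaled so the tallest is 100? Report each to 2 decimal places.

22.71 : 75.34 : 100.00 : 66.36 : 22.02 : 2.92

Expanding (0.6011 + 0.3989)^5:
P(M) = 0.6011^5 = 0.078475
P(M+2) = 5 × 0.6011^4 × 0.3989^1 = 0.260388
P(M+4) = 10 × 0.6011^3 × 0.3989^2 = 0.345596
P(M+6) = 10 × 0.6011^2 × 0.3989^3 = 0.229343
P(M+8) = 5 × 0.6011^1 × 0.3989^4 = 0.076098
P(M+10) = 0.3989^5 = 0.010100
The M+4 peak is largest (0.345596); scaling to 100 gives 22.71 : 75.34 : 100.00 : 66.36 : 22.02 : 2.92.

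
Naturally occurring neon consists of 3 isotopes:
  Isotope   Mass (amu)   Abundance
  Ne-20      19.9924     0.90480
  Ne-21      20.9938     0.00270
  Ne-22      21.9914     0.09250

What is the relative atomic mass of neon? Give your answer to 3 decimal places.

20.180 amu

Average mass = Σ (abundance × isotope mass) = 0.90480 × 19.9924 + 0.00270 × 20.9938 + 0.09250 × 21.9914
= 18.08912 + 0.05668 + 2.03420 = 20.18000 amu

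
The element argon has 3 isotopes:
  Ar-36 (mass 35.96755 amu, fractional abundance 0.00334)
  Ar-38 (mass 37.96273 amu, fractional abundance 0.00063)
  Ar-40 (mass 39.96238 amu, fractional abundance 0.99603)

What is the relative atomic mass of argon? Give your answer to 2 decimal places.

Weight each isotope mass by its fractional abundance: 0.00334 × 35.96755 + 0.00063 × 37.96273 + 0.99603 × 39.96238
= 0.120132 + 0.023917 + 39.803729 = 39.947778 amu

39.95 amu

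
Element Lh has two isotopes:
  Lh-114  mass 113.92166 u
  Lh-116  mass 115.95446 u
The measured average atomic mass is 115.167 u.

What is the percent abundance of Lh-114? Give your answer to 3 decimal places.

38.738%

With x = fraction of Lh-114 (so Lh-116 is 1 − x):
113.92166·x + 115.95446·(1 − x) = 115.167
(113.92166 − 115.95446)·x = 115.167 − 115.95446
x = -0.78746 / -2.03280 = 0.38738 → 38.738% Lh-114, 61.262% Lh-116.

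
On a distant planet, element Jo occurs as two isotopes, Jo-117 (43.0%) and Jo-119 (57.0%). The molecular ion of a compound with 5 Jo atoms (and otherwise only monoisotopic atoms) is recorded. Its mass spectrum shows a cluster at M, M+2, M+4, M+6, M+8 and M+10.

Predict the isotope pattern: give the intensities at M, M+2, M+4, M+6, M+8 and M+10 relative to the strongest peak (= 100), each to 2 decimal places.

4.29 : 28.45 : 75.44 : 100.00 : 66.28 : 17.57

Each Jo atom is independently Jo-117 (p = 0.430) or Jo-119 (q = 0.570); the cluster is the binomial expansion (p + q)^5.
P(M) = 0.430^5 = 0.014701
P(M+2) = 5 × 0.430^4 × 0.570^1 = 0.097436
P(M+4) = 10 × 0.430^3 × 0.570^2 = 0.258318
P(M+6) = 10 × 0.430^2 × 0.570^3 = 0.342422
P(M+8) = 5 × 0.430^1 × 0.570^4 = 0.226954
P(M+10) = 0.570^5 = 0.060169
The M+6 peak is largest (0.342422); scaling to 100 gives 4.29 : 28.45 : 75.44 : 100.00 : 66.28 : 17.57.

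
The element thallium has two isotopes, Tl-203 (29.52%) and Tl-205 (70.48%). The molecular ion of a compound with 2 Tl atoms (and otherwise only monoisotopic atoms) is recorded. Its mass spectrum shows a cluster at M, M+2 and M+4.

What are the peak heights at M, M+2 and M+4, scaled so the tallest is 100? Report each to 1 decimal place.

The 2 Tl atoms are independent, so intensities follow the terms of (0.2952 + 0.7048)^2.
P(M) = 0.2952^2 = 0.087143
P(M+2) = 2 × 0.2952^1 × 0.7048^1 = 0.416114
P(M+4) = 0.7048^2 = 0.496743
The M+4 peak is largest (0.496743); scaling to 100 gives 17.5 : 83.8 : 100.0.

17.5 : 83.8 : 100.0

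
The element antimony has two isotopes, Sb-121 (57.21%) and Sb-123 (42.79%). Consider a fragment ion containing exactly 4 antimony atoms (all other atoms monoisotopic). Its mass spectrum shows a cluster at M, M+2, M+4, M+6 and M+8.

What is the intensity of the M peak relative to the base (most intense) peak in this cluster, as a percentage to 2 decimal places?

Binomial terms of (0.5721 + 0.4279)^4: M 0.1071, M+2 0.3205, M+4 0.3596, M+6 0.1793, M+8 0.0335 → M+4 is the base peak.
P(M+4) = C(4,2) × 0.5721^2 × 0.4279^2 = 6 × 0.32729841 × 0.18309841 = 0.359567 (base)
P(M) = C(4,0) × 0.5721^4 × 0.4279^0 = 1 × 0.10712425 × 1.0000 = 0.107124
Relative intensity = 0.107124 / 0.359567 × 100 = 29.79

29.79%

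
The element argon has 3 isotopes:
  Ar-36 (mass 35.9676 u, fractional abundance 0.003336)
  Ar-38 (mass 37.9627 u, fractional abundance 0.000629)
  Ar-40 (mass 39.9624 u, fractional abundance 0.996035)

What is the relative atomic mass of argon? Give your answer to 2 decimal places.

The abundance-weighted mean is 0.003336 × 35.9676 + 0.000629 × 37.9627 + 0.996035 × 39.9624
= 0.11999 + 0.02388 + 39.80395 = 39.94782 u

39.95 u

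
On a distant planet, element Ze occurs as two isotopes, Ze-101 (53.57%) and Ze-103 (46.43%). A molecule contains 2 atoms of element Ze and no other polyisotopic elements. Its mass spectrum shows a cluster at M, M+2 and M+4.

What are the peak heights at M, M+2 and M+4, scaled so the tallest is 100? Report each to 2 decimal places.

57.69 : 100.00 : 43.34

Each Ze atom is independently Ze-101 (p = 0.5357) or Ze-103 (q = 0.4643); the cluster is the binomial expansion (p + q)^2.
P(M) = 0.5357^2 = 0.286974
P(M+2) = 2 × 0.5357^1 × 0.4643^1 = 0.497451
P(M+4) = 0.4643^2 = 0.215574
The M+2 peak is largest (0.497451); scaling to 100 gives 57.69 : 100.00 : 43.34.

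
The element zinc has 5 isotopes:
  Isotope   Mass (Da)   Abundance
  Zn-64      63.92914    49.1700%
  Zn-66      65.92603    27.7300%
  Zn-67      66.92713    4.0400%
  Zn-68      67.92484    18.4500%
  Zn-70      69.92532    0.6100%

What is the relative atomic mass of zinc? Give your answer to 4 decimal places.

65.3778 Da

Weight each isotope mass by its fractional abundance: 0.491700 × 63.92914 + 0.277300 × 65.92603 + 0.040400 × 66.92713 + 0.184500 × 67.92484 + 0.006100 × 69.92532
= 31.433958 + 18.281288 + 2.703856 + 12.532133 + 0.426544 = 65.377779 Da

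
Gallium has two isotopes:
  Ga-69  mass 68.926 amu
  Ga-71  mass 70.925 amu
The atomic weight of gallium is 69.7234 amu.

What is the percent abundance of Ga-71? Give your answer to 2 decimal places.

With x = fraction of Ga-69 (so Ga-71 is 1 − x):
68.926·x + 70.925·(1 − x) = 69.7234
(68.926 − 70.925)·x = 69.7234 − 70.925
x = -1.2016 / -1.999 = 0.60110 → 60.11% Ga-69, 39.89% Ga-71.

39.89%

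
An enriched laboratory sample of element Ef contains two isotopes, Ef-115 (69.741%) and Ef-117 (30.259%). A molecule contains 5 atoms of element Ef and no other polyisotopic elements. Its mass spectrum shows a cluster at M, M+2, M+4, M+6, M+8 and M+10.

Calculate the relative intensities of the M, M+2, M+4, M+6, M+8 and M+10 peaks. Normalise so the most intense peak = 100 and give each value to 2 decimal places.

46.10 : 100.00 : 86.78 : 37.65 : 8.17 : 0.71

Each Ef atom is independently Ef-115 (p = 0.69741) or Ef-117 (q = 0.30259); the cluster is the binomial expansion (p + q)^5.
P(M) = 0.69741^5 = 0.164984
P(M+2) = 5 × 0.69741^4 × 0.30259^1 = 0.357913
P(M+4) = 10 × 0.69741^3 × 0.30259^2 = 0.310580
P(M+6) = 10 × 0.69741^2 × 0.30259^3 = 0.134754
P(M+8) = 5 × 0.69741^1 × 0.30259^4 = 0.029233
P(M+10) = 0.30259^5 = 0.002537
The M+2 peak is largest (0.357913); scaling to 100 gives 46.10 : 100.00 : 86.78 : 37.65 : 8.17 : 0.71.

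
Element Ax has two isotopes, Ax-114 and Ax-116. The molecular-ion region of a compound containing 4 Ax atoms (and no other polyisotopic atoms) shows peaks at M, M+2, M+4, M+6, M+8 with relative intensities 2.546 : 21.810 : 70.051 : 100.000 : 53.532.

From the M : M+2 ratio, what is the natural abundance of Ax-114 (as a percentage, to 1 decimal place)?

31.8%

Write p for the Ax-114 fraction. I(M+2)/I(M) = [C(4,1)·p^3·(1−p)] / p^4 = 4·(1−p)/p = 21.810/2.546 = 8.5664
(1−p)/p = 8.5664/4 = 2.1416  ⇒  p = 1/(1 + 2.1416) = 0.3183
Ax-114: 31.8%, Ax-116: 68.2%.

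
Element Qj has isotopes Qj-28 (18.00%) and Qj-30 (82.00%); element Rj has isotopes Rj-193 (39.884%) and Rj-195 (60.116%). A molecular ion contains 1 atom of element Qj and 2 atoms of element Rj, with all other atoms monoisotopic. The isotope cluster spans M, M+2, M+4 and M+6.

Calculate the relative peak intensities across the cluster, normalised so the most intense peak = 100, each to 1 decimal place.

6.2 : 47.3 : 100.0 : 64.7

Element Qj pattern (n=1): 0.1800 : 0.8200
Element Rj pattern (n=2): 0.15907335 : 0.47953331 : 0.36139335
Convolve the two distributions (both contribute in 2-u steps):
  M: 0.1800×0.15907335 = 0.028633
  M+2: 0.1800×0.47953331 + 0.8200×0.15907335 = 0.216756
  M+4: 0.1800×0.36139335 + 0.8200×0.47953331 = 0.458268
  M+6: 0.8200×0.36139335 = 0.296343
Scale to base peak (0.458268) = 100: 6.2 : 47.3 : 100.0 : 64.7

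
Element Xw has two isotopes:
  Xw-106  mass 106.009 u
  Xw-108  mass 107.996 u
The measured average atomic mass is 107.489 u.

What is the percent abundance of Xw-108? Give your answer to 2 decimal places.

74.48%

Writing the weighted mean with unknown fraction x of Xw-106:
106.009·x + 107.996·(1 − x) = 107.489
(106.009 − 107.996)·x = 107.489 − 107.996
x = -0.507 / -1.987 = 0.25516 → 25.52% Xw-106, 74.48% Xw-108.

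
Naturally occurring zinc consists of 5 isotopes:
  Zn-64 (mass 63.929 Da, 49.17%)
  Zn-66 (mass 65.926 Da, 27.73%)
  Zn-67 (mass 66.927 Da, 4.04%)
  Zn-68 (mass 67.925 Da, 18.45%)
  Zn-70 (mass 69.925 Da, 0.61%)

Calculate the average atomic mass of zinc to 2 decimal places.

Ar = Σ fᵢ·mᵢ = 0.4917 × 63.929 + 0.2773 × 65.926 + 0.0404 × 66.927 + 0.1845 × 67.925 + 0.0061 × 69.925
= 31.4339 + 18.2813 + 2.7039 + 12.5322 + 0.4265 = 65.3778 Da

65.38 Da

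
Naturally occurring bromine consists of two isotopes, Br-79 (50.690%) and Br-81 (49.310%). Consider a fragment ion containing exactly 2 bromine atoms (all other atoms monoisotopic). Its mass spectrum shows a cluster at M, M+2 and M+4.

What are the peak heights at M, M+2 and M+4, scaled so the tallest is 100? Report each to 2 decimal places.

The 2 Br atoms are independent, so intensities follow the terms of (0.50690 + 0.49310)^2.
P(M) = 0.50690^2 = 0.256948
P(M+2) = 2 × 0.50690^1 × 0.49310^1 = 0.499905
P(M+4) = 0.49310^2 = 0.243148
The M+2 peak is largest (0.499905); scaling to 100 gives 51.40 : 100.00 : 48.64.

51.40 : 100.00 : 48.64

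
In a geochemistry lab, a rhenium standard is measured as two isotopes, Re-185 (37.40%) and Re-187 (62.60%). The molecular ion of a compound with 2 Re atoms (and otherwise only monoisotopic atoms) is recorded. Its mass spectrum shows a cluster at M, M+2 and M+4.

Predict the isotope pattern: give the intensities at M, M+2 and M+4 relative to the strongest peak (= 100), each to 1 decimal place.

29.9 : 100.0 : 83.7

Each Re atom is independently Re-185 (p = 0.3740) or Re-187 (q = 0.6260); the cluster is the binomial expansion (p + q)^2.
P(M) = 0.3740^2 = 0.139876
P(M+2) = 2 × 0.3740^1 × 0.6260^1 = 0.468248
P(M+4) = 0.6260^2 = 0.391876
The M+2 peak is largest (0.468248); scaling to 100 gives 29.9 : 100.0 : 83.7.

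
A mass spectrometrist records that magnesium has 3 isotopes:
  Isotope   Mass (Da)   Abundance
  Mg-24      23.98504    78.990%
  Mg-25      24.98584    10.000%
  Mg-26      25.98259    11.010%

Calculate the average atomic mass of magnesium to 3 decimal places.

Average mass = Σ (abundance × isotope mass) = 0.78990 × 23.98504 + 0.10000 × 24.98584 + 0.11010 × 25.98259
= 18.945783 + 2.498584 + 2.860683 = 24.305050 Da

24.305 Da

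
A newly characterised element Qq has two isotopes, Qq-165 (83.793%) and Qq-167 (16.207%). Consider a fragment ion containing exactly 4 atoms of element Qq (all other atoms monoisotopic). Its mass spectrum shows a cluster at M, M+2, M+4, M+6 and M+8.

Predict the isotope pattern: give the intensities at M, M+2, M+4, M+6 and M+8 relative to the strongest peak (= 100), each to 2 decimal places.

100.00 : 77.37 : 22.45 : 2.89 : 0.14

Each Qq atom is independently Qq-165 (p = 0.83793) or Qq-167 (q = 0.16207); the cluster is the binomial expansion (p + q)^4.
P(M) = 0.83793^4 = 0.492982
P(M+2) = 4 × 0.83793^3 × 0.16207^1 = 0.381405
P(M+4) = 6 × 0.83793^2 × 0.16207^2 = 0.110655
P(M+6) = 4 × 0.83793^1 × 0.16207^3 = 0.014268
P(M+8) = 0.16207^4 = 0.000690
The M peak is largest (0.492982); scaling to 100 gives 100.00 : 77.37 : 22.45 : 2.89 : 0.14.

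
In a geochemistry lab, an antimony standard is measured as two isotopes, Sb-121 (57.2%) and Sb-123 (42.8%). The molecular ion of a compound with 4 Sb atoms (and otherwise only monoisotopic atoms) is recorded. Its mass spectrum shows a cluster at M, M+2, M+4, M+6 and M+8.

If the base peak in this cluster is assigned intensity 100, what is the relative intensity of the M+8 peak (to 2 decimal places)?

9.33

Binomial terms of (0.572 + 0.428)^4: M 0.1070, M+2 0.3204, M+4 0.3596, M+6 0.1794, M+8 0.0336 → M+4 is the base peak.
P(M+4) = C(4,2) × 0.572^2 × 0.428^2 = 6 × 0.327184 × 0.183184 = 0.359609 (base)
P(M+8) = C(4,4) × 0.572^0 × 0.428^4 = 1 × 1.0000 × 0.03355638 = 0.033556
Relative intensity = 0.033556 / 0.359609 × 100 = 9.33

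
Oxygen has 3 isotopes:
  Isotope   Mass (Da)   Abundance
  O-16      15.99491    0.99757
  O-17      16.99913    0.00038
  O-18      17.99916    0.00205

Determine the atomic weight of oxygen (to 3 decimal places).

Weight each isotope mass by its fractional abundance: 0.99757 × 15.99491 + 0.00038 × 16.99913 + 0.00205 × 17.99916
= 15.956042 + 0.006460 + 0.036898 = 15.999400 Da

15.999 Da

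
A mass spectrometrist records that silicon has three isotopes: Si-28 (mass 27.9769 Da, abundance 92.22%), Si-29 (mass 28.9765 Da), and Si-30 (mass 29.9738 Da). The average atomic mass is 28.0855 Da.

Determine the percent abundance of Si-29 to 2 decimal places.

Let x and y be the fractions of Si-29 and Si-30. Then x + y = 1 − 0.9222 = 0.0778 and 28.9765x + 29.9738y = 28.0855 − 0.9222×27.9769 = 2.28520282.
Substituting: 28.9765x + 29.9738(0.0778 − x) = 2.28520282
(28.9765 − 29.9738)x = -0.04675882  ⇒  x = 0.04689, y = 0.03091
Si-29: 4.69%, Si-30: 3.09%.

4.69%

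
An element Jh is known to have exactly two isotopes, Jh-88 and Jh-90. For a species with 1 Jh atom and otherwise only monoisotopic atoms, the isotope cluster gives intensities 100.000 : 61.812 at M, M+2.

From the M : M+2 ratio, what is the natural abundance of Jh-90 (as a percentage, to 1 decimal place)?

38.2%

Write p for the Jh-88 fraction. I(M+2)/I(M) = [C(1,1)·p^0·(1−p)] / p^1 = 1·(1−p)/p = 61.812/100.000 = 0.6181
(1−p)/p = 0.6181/1 = 0.6181  ⇒  p = 1/(1 + 0.6181) = 0.6180
Jh-88: 61.8%, Jh-90: 38.2%.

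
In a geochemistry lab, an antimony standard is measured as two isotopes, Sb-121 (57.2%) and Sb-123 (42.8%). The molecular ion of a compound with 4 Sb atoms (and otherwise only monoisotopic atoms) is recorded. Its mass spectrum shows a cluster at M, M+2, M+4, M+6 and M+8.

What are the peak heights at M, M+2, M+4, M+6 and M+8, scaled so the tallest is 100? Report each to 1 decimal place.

29.8 : 89.1 : 100.0 : 49.9 : 9.3

The 4 Sb atoms are independent, so intensities follow the terms of (0.572 + 0.428)^4.
P(M) = 0.572^4 = 0.107049
P(M+2) = 4 × 0.572^3 × 0.428^1 = 0.320400
P(M+4) = 6 × 0.572^2 × 0.428^2 = 0.359609
P(M+6) = 4 × 0.572^1 × 0.428^3 = 0.179385
P(M+8) = 0.428^4 = 0.033556
The M+4 peak is largest (0.359609); scaling to 100 gives 29.8 : 89.1 : 100.0 : 49.9 : 9.3.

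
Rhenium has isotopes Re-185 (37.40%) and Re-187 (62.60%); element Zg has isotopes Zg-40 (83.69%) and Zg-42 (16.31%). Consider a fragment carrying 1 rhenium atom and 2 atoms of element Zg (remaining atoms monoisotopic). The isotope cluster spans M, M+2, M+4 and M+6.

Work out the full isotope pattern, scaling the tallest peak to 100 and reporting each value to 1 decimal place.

48.5 : 100.0 : 33.5 : 3.1

Rhenium pattern (n=1): 0.3740 : 0.6260
Element Zg pattern (n=2): 0.70040161 : 0.27299678 : 0.02660161
Convolve the two distributions (both contribute in 2-u steps):
  M: 0.3740×0.70040161 = 0.261950
  M+2: 0.3740×0.27299678 + 0.6260×0.70040161 = 0.540552
  M+4: 0.3740×0.02660161 + 0.6260×0.27299678 = 0.180845
  M+6: 0.6260×0.02660161 = 0.016653
Scale to base peak (0.540552) = 100: 48.5 : 100.0 : 33.5 : 3.1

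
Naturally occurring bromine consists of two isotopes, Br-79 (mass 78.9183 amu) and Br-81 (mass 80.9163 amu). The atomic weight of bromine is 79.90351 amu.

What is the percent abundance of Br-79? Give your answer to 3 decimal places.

50.690%

With x = fraction of Br-79 (so Br-81 is 1 − x):
78.9183·x + 80.9163·(1 − x) = 79.90351
(78.9183 − 80.9163)·x = 79.90351 − 80.9163
x = -1.01279 / -1.9980 = 0.50690 → 50.690% Br-79, 49.310% Br-81.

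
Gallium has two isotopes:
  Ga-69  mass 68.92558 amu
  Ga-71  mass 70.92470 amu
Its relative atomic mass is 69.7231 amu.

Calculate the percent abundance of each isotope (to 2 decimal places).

Ga-69: 60.11%, Ga-71: 39.89%

With x = fraction of Ga-69 (so Ga-71 is 1 − x):
68.92558·x + 70.92470·(1 − x) = 69.7231
(68.92558 − 70.92470)·x = 69.7231 − 70.92470
x = -1.20160 / -1.99912 = 0.60106 → 60.11% Ga-69, 39.89% Ga-71.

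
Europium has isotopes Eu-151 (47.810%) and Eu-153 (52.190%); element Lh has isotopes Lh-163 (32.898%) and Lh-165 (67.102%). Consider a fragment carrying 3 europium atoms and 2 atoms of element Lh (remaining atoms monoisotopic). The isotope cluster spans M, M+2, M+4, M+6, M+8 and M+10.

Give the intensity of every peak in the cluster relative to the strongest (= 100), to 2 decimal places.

Europium pattern (n=3): 0.10928391 : 0.3578871 : 0.39067407 : 0.14215492
Element Lh pattern (n=2): 0.10822784 : 0.44150432 : 0.45026784
Convolve the two distributions (both contribute in 2-u steps):
  M: 0.10928391×0.10822784 = 0.011828
  M+2: 0.10928391×0.44150432 + 0.3578871×0.10822784 = 0.086983
  M+4: 0.10928391×0.45026784 + 0.3578871×0.44150432 + 0.39067407×0.10822784 = 0.249498
  M+6: 0.3578871×0.45026784 + 0.39067407×0.44150432 + 0.14215492×0.10822784 = 0.349014
  M+8: 0.39067407×0.45026784 + 0.14215492×0.44150432 = 0.238670
  M+10: 0.14215492×0.45026784 = 0.064008
Scale to base peak (0.349014) = 100: 3.39 : 24.92 : 71.49 : 100.00 : 68.38 : 18.34

3.39 : 24.92 : 71.49 : 100.00 : 68.38 : 18.34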